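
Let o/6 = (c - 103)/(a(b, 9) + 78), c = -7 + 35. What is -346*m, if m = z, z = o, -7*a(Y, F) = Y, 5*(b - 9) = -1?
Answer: 2724750/1343 ≈ 2028.9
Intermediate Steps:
b = 44/5 (b = 9 + (⅕)*(-1) = 9 - ⅕ = 44/5 ≈ 8.8000)
a(Y, F) = -Y/7
c = 28
o = -7875/1343 (o = 6*((28 - 103)/(-⅐*44/5 + 78)) = 6*(-75/(-44/35 + 78)) = 6*(-75/2686/35) = 6*(-75*35/2686) = 6*(-2625/2686) = -7875/1343 ≈ -5.8637)
z = -7875/1343 ≈ -5.8637
m = -7875/1343 ≈ -5.8637
-346*m = -346*(-7875/1343) = 2724750/1343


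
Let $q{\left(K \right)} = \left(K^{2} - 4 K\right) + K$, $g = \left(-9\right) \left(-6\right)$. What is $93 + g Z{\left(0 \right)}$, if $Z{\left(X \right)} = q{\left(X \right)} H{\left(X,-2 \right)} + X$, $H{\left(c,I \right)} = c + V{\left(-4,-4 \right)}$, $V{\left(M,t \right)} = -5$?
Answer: $93$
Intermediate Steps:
$g = 54$
$H{\left(c,I \right)} = -5 + c$ ($H{\left(c,I \right)} = c - 5 = -5 + c$)
$q{\left(K \right)} = K^{2} - 3 K$
$Z{\left(X \right)} = X + X \left(-5 + X\right) \left(-3 + X\right)$ ($Z{\left(X \right)} = X \left(-3 + X\right) \left(-5 + X\right) + X = X \left(-5 + X\right) \left(-3 + X\right) + X = X + X \left(-5 + X\right) \left(-3 + X\right)$)
$93 + g Z{\left(0 \right)} = 93 + 54 \cdot 0 \left(1 + \left(-5 + 0\right) \left(-3 + 0\right)\right) = 93 + 54 \cdot 0 \left(1 - -15\right) = 93 + 54 \cdot 0 \left(1 + 15\right) = 93 + 54 \cdot 0 \cdot 16 = 93 + 54 \cdot 0 = 93 + 0 = 93$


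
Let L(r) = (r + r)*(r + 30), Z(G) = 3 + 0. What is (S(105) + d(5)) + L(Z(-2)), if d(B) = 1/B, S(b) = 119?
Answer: 1586/5 ≈ 317.20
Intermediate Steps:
Z(G) = 3
L(r) = 2*r*(30 + r) (L(r) = (2*r)*(30 + r) = 2*r*(30 + r))
(S(105) + d(5)) + L(Z(-2)) = (119 + 1/5) + 2*3*(30 + 3) = (119 + ⅕) + 2*3*33 = 596/5 + 198 = 1586/5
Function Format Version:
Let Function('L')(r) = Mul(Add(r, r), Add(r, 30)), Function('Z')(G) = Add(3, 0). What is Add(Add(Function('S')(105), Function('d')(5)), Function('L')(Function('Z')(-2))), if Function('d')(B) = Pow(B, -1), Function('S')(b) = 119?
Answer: Rational(1586, 5) ≈ 317.20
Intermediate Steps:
Function('Z')(G) = 3
Function('L')(r) = Mul(2, r, Add(30, r)) (Function('L')(r) = Mul(Mul(2, r), Add(30, r)) = Mul(2, r, Add(30, r)))
Add(Add(Function('S')(105), Function('d')(5)), Function('L')(Function('Z')(-2))) = Add(Add(119, Pow(5, -1)), Mul(2, 3, Add(30, 3))) = Add(Add(119, Rational(1, 5)), Mul(2, 3, 33)) = Add(Rational(596, 5), 198) = Rational(1586, 5)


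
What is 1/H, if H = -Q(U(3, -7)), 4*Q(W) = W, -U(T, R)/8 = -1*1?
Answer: -1/2 ≈ -0.50000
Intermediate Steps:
U(T, R) = 8 (U(T, R) = -(-8) = -8*(-1) = 8)
Q(W) = W/4
H = -2 (H = -8/4 = -1*2 = -2)
1/H = 1/(-2) = -1/2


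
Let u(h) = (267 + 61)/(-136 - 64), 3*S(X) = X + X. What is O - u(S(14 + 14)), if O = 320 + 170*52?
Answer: 229041/25 ≈ 9161.6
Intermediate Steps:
O = 9160 (O = 320 + 8840 = 9160)
S(X) = 2*X/3 (S(X) = (X + X)/3 = (2*X)/3 = 2*X/3)
u(h) = -41/25 (u(h) = 328/(-200) = 328*(-1/200) = -41/25)
O - u(S(14 + 14)) = 9160 - 1*(-41/25) = 9160 + 41/25 = 229041/25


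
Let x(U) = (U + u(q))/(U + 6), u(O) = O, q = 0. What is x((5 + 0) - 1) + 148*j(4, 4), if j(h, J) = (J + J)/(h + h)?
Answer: 742/5 ≈ 148.40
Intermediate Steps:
j(h, J) = J/h (j(h, J) = (2*J)/((2*h)) = (2*J)*(1/(2*h)) = J/h)
x(U) = U/(6 + U) (x(U) = (U + 0)/(U + 6) = U/(6 + U))
x((5 + 0) - 1) + 148*j(4, 4) = ((5 + 0) - 1)/(6 + ((5 + 0) - 1)) + 148*(4/4) = (5 - 1)/(6 + (5 - 1)) + 148*(4*(¼)) = 4/(6 + 4) + 148*1 = 4/10 + 148 = 4*(⅒) + 148 = ⅖ + 148 = 742/5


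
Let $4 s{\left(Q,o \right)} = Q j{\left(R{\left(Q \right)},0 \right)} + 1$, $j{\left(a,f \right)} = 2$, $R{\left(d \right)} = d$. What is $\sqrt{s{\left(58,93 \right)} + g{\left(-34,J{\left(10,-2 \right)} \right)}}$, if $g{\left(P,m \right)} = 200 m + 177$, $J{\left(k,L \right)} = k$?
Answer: $\frac{5 \sqrt{353}}{2} \approx 46.971$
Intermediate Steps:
$g{\left(P,m \right)} = 177 + 200 m$
$s{\left(Q,o \right)} = \frac{1}{4} + \frac{Q}{2}$ ($s{\left(Q,o \right)} = \frac{Q 2 + 1}{4} = \frac{2 Q + 1}{4} = \frac{1 + 2 Q}{4} = \frac{1}{4} + \frac{Q}{2}$)
$\sqrt{s{\left(58,93 \right)} + g{\left(-34,J{\left(10,-2 \right)} \right)}} = \sqrt{\left(\frac{1}{4} + \frac{1}{2} \cdot 58\right) + \left(177 + 200 \cdot 10\right)} = \sqrt{\left(\frac{1}{4} + 29\right) + \left(177 + 2000\right)} = \sqrt{\frac{117}{4} + 2177} = \sqrt{\frac{8825}{4}} = \frac{5 \sqrt{353}}{2}$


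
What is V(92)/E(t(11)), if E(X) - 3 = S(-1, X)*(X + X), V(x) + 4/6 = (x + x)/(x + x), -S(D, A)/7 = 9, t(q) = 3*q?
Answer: -1/12465 ≈ -8.0225e-5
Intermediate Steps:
S(D, A) = -63 (S(D, A) = -7*9 = -63)
V(x) = 1/3 (V(x) = -2/3 + (x + x)/(x + x) = -2/3 + (2*x)/((2*x)) = -2/3 + (2*x)*(1/(2*x)) = -2/3 + 1 = 1/3)
E(X) = 3 - 126*X (E(X) = 3 - 63*(X + X) = 3 - 126*X)
V(92)/E(t(11)) = 1/(3*(3 - 378*11)) = 1/(3*(3 - 126*33)) = 1/(3*(3 - 4158)) = (1/3)/(-4155) = (1/3)*(-1/4155) = -1/12465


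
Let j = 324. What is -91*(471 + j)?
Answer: -72345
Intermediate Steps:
-91*(471 + j) = -91*(471 + 324) = -91*795 = -72345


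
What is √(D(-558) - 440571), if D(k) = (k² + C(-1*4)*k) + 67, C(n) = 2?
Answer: 4*I*√8141 ≈ 360.91*I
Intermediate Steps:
D(k) = 67 + k² + 2*k (D(k) = (k² + 2*k) + 67 = 67 + k² + 2*k)
√(D(-558) - 440571) = √((67 + (-558)² + 2*(-558)) - 440571) = √((67 + 311364 - 1116) - 440571) = √(310315 - 440571) = √(-130256) = 4*I*√8141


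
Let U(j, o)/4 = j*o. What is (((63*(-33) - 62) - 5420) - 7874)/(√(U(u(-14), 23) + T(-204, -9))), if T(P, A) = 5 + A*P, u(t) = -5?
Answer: -15435*√1381/1381 ≈ -415.35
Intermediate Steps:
U(j, o) = 4*j*o (U(j, o) = 4*(j*o) = 4*j*o)
(((63*(-33) - 62) - 5420) - 7874)/(√(U(u(-14), 23) + T(-204, -9))) = (((63*(-33) - 62) - 5420) - 7874)/(√(4*(-5)*23 + (5 - 9*(-204)))) = (((-2079 - 62) - 5420) - 7874)/(√(-460 + (5 + 1836))) = ((-2141 - 5420) - 7874)/(√(-460 + 1841)) = (-7561 - 7874)/(√1381) = -15435*√1381/1381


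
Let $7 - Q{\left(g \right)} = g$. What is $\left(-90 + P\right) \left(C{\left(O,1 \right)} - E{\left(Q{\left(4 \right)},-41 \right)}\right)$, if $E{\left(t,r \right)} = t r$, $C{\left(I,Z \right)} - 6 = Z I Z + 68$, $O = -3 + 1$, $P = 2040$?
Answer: $380250$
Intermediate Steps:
$Q{\left(g \right)} = 7 - g$
$O = -2$
$C{\left(I,Z \right)} = 74 + I Z^{2}$ ($C{\left(I,Z \right)} = 6 + \left(Z I Z + 68\right) = 6 + \left(I Z Z + 68\right) = 6 + \left(I Z^{2} + 68\right) = 6 + \left(68 + I Z^{2}\right) = 74 + I Z^{2}$)
$E{\left(t,r \right)} = r t$
$\left(-90 + P\right) \left(C{\left(O,1 \right)} - E{\left(Q{\left(4 \right)},-41 \right)}\right) = \left(-90 + 2040\right) \left(\left(74 - 2 \cdot 1^{2}\right) - - 41 \left(7 - 4\right)\right) = 1950 \left(\left(74 - 2\right) - - 41 \left(7 - 4\right)\right) = 1950 \left(\left(74 - 2\right) - \left(-41\right) 3\right) = 1950 \left(72 - -123\right) = 1950 \left(72 + 123\right) = 1950 \cdot 195 = 380250$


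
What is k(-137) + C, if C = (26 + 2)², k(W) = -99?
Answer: 685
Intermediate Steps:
C = 784 (C = 28² = 784)
k(-137) + C = -99 + 784 = 685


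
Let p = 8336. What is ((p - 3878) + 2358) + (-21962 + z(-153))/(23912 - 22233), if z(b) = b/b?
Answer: 11422103/1679 ≈ 6802.9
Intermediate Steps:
z(b) = 1
((p - 3878) + 2358) + (-21962 + z(-153))/(23912 - 22233) = ((8336 - 3878) + 2358) + (-21962 + 1)/(23912 - 22233) = (4458 + 2358) - 21961/1679 = 6816 - 21961*1/1679 = 6816 - 21961/1679 = 11422103/1679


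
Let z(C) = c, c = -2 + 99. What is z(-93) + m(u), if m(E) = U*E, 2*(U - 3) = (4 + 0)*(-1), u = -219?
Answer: -122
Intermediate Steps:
U = 1 (U = 3 + ((4 + 0)*(-1))/2 = 3 + (4*(-1))/2 = 3 + (½)*(-4) = 3 - 2 = 1)
c = 97
z(C) = 97
m(E) = E (m(E) = 1*E = E)
z(-93) + m(u) = 97 - 219 = -122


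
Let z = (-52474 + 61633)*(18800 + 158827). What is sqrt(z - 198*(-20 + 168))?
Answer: 3*sqrt(180761821) ≈ 40334.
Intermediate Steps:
z = 1626885693 (z = 9159*177627 = 1626885693)
sqrt(z - 198*(-20 + 168)) = sqrt(1626885693 - 198*(-20 + 168)) = sqrt(1626885693 - 198*148) = sqrt(1626885693 - 29304) = sqrt(1626856389) = 3*sqrt(180761821)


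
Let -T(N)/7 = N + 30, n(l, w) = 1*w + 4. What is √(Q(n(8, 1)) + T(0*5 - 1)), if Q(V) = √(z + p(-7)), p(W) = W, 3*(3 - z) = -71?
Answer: √(-1827 + 3*√177)/3 ≈ 14.091*I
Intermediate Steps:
z = 80/3 (z = 3 - ⅓*(-71) = 3 + 71/3 = 80/3 ≈ 26.667)
n(l, w) = 4 + w (n(l, w) = w + 4 = 4 + w)
Q(V) = √177/3 (Q(V) = √(80/3 - 7) = √(59/3) = √177/3)
T(N) = -210 - 7*N (T(N) = -7*(N + 30) = -7*(30 + N) = -210 - 7*N)
√(Q(n(8, 1)) + T(0*5 - 1)) = √(√177/3 + (-210 - 7*(0*5 - 1))) = √(√177/3 + (-210 - 7*(0 - 1))) = √(√177/3 + (-210 - 7*(-1))) = √(√177/3 + (-210 + 7)) = √(√177/3 - 203) = √(-203 + √177/3)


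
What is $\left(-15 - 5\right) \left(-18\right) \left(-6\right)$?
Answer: $-2160$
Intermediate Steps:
$\left(-15 - 5\right) \left(-18\right) \left(-6\right) = \left(-20\right) \left(-18\right) \left(-6\right) = 360 \left(-6\right) = -2160$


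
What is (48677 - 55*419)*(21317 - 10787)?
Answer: 269904960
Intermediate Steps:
(48677 - 55*419)*(21317 - 10787) = (48677 - 23045)*10530 = 25632*10530 = 269904960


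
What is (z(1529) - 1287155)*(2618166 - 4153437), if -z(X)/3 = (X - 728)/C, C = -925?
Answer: 1827918173948412/925 ≈ 1.9761e+12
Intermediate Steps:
z(X) = -2184/925 + 3*X/925 (z(X) = -3*(X - 728)/(-925) = -3*(-728 + X)*(-1)/925 = -3*(728/925 - X/925) = -2184/925 + 3*X/925)
(z(1529) - 1287155)*(2618166 - 4153437) = ((-2184/925 + (3/925)*1529) - 1287155)*(2618166 - 4153437) = ((-2184/925 + 4587/925) - 1287155)*(-1535271) = (2403/925 - 1287155)*(-1535271) = -1190615972/925*(-1535271) = 1827918173948412/925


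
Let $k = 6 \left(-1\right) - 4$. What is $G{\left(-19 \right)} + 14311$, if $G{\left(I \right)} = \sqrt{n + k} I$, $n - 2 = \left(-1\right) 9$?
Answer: $14311 - 19 i \sqrt{17} \approx 14311.0 - 78.339 i$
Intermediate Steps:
$n = -7$ ($n = 2 - 9 = -7$)
$k = -10$ ($k = -6 - 4 = -10$)
$G{\left(I \right)} = i I \sqrt{17}$ ($G{\left(I \right)} = \sqrt{-7 - 10} I = \sqrt{-17} I = i \sqrt{17} I = i I \sqrt{17}$)
$G{\left(-19 \right)} + 14311 = i \left(-19\right) \sqrt{17} + 14311 = - 19 i \sqrt{17} + 14311 = 14311 - 19 i \sqrt{17}$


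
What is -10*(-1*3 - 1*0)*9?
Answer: 270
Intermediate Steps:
-10*(-1*3 - 1*0)*9 = -10*(-3 + 0)*9 = -10*(-3)*9 = 30*9 = 270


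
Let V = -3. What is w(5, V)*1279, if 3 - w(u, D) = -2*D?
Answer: -3837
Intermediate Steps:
w(u, D) = 3 + 2*D (w(u, D) = 3 - (-2)*D = 3 + 2*D)
w(5, V)*1279 = (3 + 2*(-3))*1279 = (3 - 6)*1279 = -3*1279 = -3837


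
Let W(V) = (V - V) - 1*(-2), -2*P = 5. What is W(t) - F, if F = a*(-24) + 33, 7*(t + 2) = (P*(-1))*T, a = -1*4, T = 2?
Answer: -127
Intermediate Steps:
P = -5/2 (P = -½*5 = -5/2 ≈ -2.5000)
a = -4
t = -9/7 (t = -2 + (-5/2*(-1)*2)/7 = -2 + ((5/2)*2)/7 = -2 + (⅐)*5 = -2 + 5/7 = -9/7 ≈ -1.2857)
W(V) = 2 (W(V) = 0 + 2 = 2)
F = 129 (F = -4*(-24) + 33 = 96 + 33 = 129)
W(t) - F = 2 - 1*129 = 2 - 129 = -127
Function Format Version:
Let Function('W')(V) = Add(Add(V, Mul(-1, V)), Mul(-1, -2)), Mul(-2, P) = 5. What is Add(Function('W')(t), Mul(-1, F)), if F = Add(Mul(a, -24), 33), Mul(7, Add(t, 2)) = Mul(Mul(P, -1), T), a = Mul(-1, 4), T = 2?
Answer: -127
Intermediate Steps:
P = Rational(-5, 2) (P = Mul(Rational(-1, 2), 5) = Rational(-5, 2) ≈ -2.5000)
a = -4
t = Rational(-9, 7) (t = Add(-2, Mul(Rational(1, 7), Mul(Mul(Rational(-5, 2), -1), 2))) = Add(-2, Mul(Rational(1, 7), Mul(Rational(5, 2), 2))) = Add(-2, Mul(Rational(1, 7), 5)) = Add(-2, Rational(5, 7)) = Rational(-9, 7) ≈ -1.2857)
Function('W')(V) = 2 (Function('W')(V) = Add(0, 2) = 2)
F = 129 (F = Add(Mul(-4, -24), 33) = Add(96, 33) = 129)
Add(Function('W')(t), Mul(-1, F)) = Add(2, Mul(-1, 129)) = Add(2, -129) = -127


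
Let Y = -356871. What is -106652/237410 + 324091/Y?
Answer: -57501725101/42362372055 ≈ -1.3574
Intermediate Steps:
-106652/237410 + 324091/Y = -106652/237410 + 324091/(-356871) = -106652*1/237410 + 324091*(-1/356871) = -53326/118705 - 324091/356871 = -57501725101/42362372055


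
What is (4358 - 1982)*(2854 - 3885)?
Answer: -2449656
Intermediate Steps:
(4358 - 1982)*(2854 - 3885) = 2376*(-1031) = -2449656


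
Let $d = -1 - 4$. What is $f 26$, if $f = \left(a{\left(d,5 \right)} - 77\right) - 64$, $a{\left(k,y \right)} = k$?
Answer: $-3796$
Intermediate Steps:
$d = -5$ ($d = -1 - 4 = -5$)
$f = -146$ ($f = \left(-5 - 77\right) - 64 = -82 - 64 = -146$)
$f 26 = \left(-146\right) 26 = -3796$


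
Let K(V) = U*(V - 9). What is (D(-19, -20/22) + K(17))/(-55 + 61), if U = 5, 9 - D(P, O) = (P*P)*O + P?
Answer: 2179/33 ≈ 66.030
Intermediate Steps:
D(P, O) = 9 - P - O*P² (D(P, O) = 9 - ((P*P)*O + P) = 9 - (P²*O + P) = 9 - (O*P² + P) = 9 - (P + O*P²) = 9 + (-P - O*P²) = 9 - P - O*P²)
K(V) = -45 + 5*V (K(V) = 5*(V - 9) = 5*(-9 + V) = -45 + 5*V)
(D(-19, -20/22) + K(17))/(-55 + 61) = ((9 - 1*(-19) - 1*(-20/22)*(-19)²) + (-45 + 5*17))/(-55 + 61) = ((9 + 19 - 1*(-20*1/22)*361) + (-45 + 85))/6 = ((9 + 19 - 1*(-10/11)*361) + 40)*(⅙) = ((9 + 19 + 3610/11) + 40)*(⅙) = (3918/11 + 40)*(⅙) = (4358/11)*(⅙) = 2179/33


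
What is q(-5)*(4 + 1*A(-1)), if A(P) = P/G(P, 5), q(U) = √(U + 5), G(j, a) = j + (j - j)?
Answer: 0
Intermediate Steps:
G(j, a) = j (G(j, a) = j + 0 = j)
q(U) = √(5 + U)
A(P) = 1 (A(P) = P/P = 1)
q(-5)*(4 + 1*A(-1)) = √(5 - 5)*(4 + 1*1) = √0*(4 + 1) = 0*5 = 0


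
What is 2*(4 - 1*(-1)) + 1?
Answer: 11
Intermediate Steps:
2*(4 - 1*(-1)) + 1 = 2*(4 + 1) + 1 = 2*5 + 1 = 10 + 1 = 11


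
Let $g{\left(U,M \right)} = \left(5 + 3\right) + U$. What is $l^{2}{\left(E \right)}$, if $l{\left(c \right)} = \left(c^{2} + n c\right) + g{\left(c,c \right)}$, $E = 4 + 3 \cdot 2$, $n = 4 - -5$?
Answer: $43264$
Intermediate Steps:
$g{\left(U,M \right)} = 8 + U$
$n = 9$ ($n = 4 + 5 = 9$)
$E = 10$ ($E = 4 + 6 = 10$)
$l{\left(c \right)} = 8 + c^{2} + 10 c$ ($l{\left(c \right)} = \left(c^{2} + 9 c\right) + \left(8 + c\right) = 8 + c^{2} + 10 c$)
$l^{2}{\left(E \right)} = \left(8 + 10^{2} + 10 \cdot 10\right)^{2} = \left(8 + 100 + 100\right)^{2} = 208^{2} = 43264$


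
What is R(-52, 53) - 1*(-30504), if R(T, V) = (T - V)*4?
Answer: 30084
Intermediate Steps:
R(T, V) = -4*V + 4*T
R(-52, 53) - 1*(-30504) = (-4*53 + 4*(-52)) - 1*(-30504) = (-212 - 208) + 30504 = -420 + 30504 = 30084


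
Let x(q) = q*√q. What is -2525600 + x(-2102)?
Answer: -2525600 - 2102*I*√2102 ≈ -2.5256e+6 - 96372.0*I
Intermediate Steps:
x(q) = q^(3/2)
-2525600 + x(-2102) = -2525600 + (-2102)^(3/2) = -2525600 - 2102*I*√2102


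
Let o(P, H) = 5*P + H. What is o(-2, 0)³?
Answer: -1000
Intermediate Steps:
o(P, H) = H + 5*P
o(-2, 0)³ = (0 + 5*(-2))³ = (0 - 10)³ = (-10)³ = -1000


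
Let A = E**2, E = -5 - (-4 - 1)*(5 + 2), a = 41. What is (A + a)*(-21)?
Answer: -19761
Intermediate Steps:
E = 30 (E = -5 - (-5)*7 = -5 - 1*(-35) = -5 + 35 = 30)
A = 900 (A = 30**2 = 900)
(A + a)*(-21) = (900 + 41)*(-21) = 941*(-21) = -19761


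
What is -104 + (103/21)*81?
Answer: 2053/7 ≈ 293.29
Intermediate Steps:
-104 + (103/21)*81 = -104 + 2781/7 = 2053/7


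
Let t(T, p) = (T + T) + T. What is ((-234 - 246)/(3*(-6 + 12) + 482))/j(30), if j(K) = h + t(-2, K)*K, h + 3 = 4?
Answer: 24/4475 ≈ 0.0053631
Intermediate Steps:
h = 1 (h = -3 + 4 = 1)
t(T, p) = 3*T (t(T, p) = 2*T + T = 3*T)
j(K) = 1 - 6*K (j(K) = 1 + (3*(-2))*K = 1 - 6*K)
((-234 - 246)/(3*(-6 + 12) + 482))/j(30) = ((-234 - 246)/(3*(-6 + 12) + 482))/(1 - 6*30) = (-480/(3*6 + 482))/(1 - 180) = -480/(18 + 482)/(-179) = -480/500*(-1/179) = -480*1/500*(-1/179) = -24/25*(-1/179) = 24/4475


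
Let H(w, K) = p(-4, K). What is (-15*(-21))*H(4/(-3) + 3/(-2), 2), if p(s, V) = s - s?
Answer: 0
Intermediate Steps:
p(s, V) = 0
H(w, K) = 0
(-15*(-21))*H(4/(-3) + 3/(-2), 2) = -15*(-21)*0 = 315*0 = 0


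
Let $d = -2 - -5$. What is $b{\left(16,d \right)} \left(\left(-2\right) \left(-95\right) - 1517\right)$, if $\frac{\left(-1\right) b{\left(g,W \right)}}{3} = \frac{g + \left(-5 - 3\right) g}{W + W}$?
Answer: $-74312$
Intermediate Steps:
$d = 3$ ($d = -2 + 5 = 3$)
$b{\left(g,W \right)} = \frac{21 g}{2 W}$ ($b{\left(g,W \right)} = - 3 \frac{g + \left(-5 - 3\right) g}{W + W} = - 3 \frac{g - 8 g}{2 W} = - 3 - 7 g \frac{1}{2 W} = - 3 \left(- \frac{7 g}{2 W}\right) = \frac{21 g}{2 W}$)
$b{\left(16,d \right)} \left(\left(-2\right) \left(-95\right) - 1517\right) = \frac{21}{2} \cdot 16 \cdot \frac{1}{3} \left(\left(-2\right) \left(-95\right) - 1517\right) = \frac{21}{2} \cdot 16 \cdot \frac{1}{3} \left(190 - 1517\right) = 56 \left(-1327\right) = -74312$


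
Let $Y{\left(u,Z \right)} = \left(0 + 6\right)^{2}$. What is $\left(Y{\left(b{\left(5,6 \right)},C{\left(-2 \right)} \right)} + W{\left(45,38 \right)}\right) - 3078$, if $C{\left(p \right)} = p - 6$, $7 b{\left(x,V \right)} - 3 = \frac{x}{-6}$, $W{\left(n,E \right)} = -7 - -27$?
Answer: $-3022$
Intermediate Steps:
$W{\left(n,E \right)} = 20$ ($W{\left(n,E \right)} = -7 + 27 = 20$)
$b{\left(x,V \right)} = \frac{3}{7} - \frac{x}{42}$ ($b{\left(x,V \right)} = \frac{3}{7} + \frac{x \frac{1}{-6}}{7} = \frac{3}{7} + \frac{x \left(- \frac{1}{6}\right)}{7} = \frac{3}{7} + \frac{\left(- \frac{1}{6}\right) x}{7} = \frac{3}{7} - \frac{x}{42}$)
$C{\left(p \right)} = -6 + p$ ($C{\left(p \right)} = p - 6 = -6 + p$)
$Y{\left(u,Z \right)} = 36$ ($Y{\left(u,Z \right)} = 6^{2} = 36$)
$\left(Y{\left(b{\left(5,6 \right)},C{\left(-2 \right)} \right)} + W{\left(45,38 \right)}\right) - 3078 = \left(36 + 20\right) - 3078 = 56 - 3078 = -3022$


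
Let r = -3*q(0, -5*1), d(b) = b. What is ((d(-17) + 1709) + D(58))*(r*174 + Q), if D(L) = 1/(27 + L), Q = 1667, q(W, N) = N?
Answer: 615122417/85 ≈ 7.2367e+6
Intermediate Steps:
r = 15 (r = -(-15) = -3*(-5) = 15)
((d(-17) + 1709) + D(58))*(r*174 + Q) = ((-17 + 1709) + 1/(27 + 58))*(15*174 + 1667) = (1692 + 1/85)*(2610 + 1667) = (1692 + 1/85)*4277 = (143821/85)*4277 = 615122417/85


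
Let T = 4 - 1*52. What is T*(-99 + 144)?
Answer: -2160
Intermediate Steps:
T = -48 (T = 4 - 52 = -48)
T*(-99 + 144) = -48*(-99 + 144) = -48*45 = -2160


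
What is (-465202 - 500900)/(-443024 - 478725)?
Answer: 966102/921749 ≈ 1.0481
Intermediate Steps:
(-465202 - 500900)/(-443024 - 478725) = -966102/(-921749) = -966102*(-1/921749) = 966102/921749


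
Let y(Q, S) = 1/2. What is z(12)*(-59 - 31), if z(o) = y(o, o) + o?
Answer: -1125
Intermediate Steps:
y(Q, S) = 1/2
z(o) = 1/2 + o
z(12)*(-59 - 31) = (1/2 + 12)*(-59 - 31) = (25/2)*(-90) = -1125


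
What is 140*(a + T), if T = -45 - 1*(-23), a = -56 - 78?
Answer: -21840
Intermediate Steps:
a = -134
T = -22 (T = -45 + 23 = -22)
140*(a + T) = 140*(-134 - 22) = 140*(-156) = -21840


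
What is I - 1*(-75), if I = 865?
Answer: 940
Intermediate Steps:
I - 1*(-75) = 865 - 1*(-75) = 865 + 75 = 940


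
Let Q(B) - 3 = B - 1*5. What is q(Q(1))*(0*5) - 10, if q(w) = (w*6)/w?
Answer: -10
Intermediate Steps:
Q(B) = -2 + B (Q(B) = 3 + (B - 1*5) = 3 + (B - 5) = 3 + (-5 + B) = -2 + B)
q(w) = 6 (q(w) = (6*w)/w = 6)
q(Q(1))*(0*5) - 10 = 6*(0*5) - 10 = 6*0 - 10 = 0 - 10 = -10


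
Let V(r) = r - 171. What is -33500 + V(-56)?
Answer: -33727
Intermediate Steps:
V(r) = -171 + r
-33500 + V(-56) = -33500 + (-171 - 56) = -33500 - 227 = -33727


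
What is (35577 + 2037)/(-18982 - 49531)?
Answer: -37614/68513 ≈ -0.54901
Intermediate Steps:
(35577 + 2037)/(-18982 - 49531) = 37614/(-68513) = 37614*(-1/68513) = -37614/68513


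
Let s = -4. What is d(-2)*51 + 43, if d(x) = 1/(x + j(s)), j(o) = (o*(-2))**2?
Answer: 2717/62 ≈ 43.823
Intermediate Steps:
j(o) = 4*o**2 (j(o) = (-2*o)**2 = 4*o**2)
d(x) = 1/(64 + x) (d(x) = 1/(x + 4*(-4)**2) = 1/(x + 4*16) = 1/(x + 64) = 1/(64 + x))
d(-2)*51 + 43 = 51/(64 - 2) + 43 = 51/62 + 43 = 2717/62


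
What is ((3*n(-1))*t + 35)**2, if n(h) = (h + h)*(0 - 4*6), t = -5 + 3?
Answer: 64009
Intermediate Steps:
t = -2
n(h) = -48*h (n(h) = (2*h)*(0 - 24) = (2*h)*(-24) = -48*h)
((3*n(-1))*t + 35)**2 = ((3*(-48*(-1)))*(-2) + 35)**2 = ((3*48)*(-2) + 35)**2 = (144*(-2) + 35)**2 = (-288 + 35)**2 = (-253)**2 = 64009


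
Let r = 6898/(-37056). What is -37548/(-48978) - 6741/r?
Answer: 339852606422/9384729 ≈ 36213.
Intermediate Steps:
r = -3449/18528 (r = 6898*(-1/37056) = -3449/18528 ≈ -0.18615)
-37548/(-48978) - 6741/r = -37548/(-48978) - 6741/(-3449/18528) = -37548*(-1/48978) - 6741*(-18528/3449) = 2086/2721 + 124897248/3449 = 339852606422/9384729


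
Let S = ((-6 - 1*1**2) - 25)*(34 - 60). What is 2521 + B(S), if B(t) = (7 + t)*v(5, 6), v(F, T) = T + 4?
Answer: 10911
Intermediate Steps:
v(F, T) = 4 + T
S = 832 (S = ((-6 - 1*1) - 25)*(-26) = ((-6 - 1) - 25)*(-26) = (-7 - 25)*(-26) = -32*(-26) = 832)
B(t) = 70 + 10*t (B(t) = (7 + t)*(4 + 6) = (7 + t)*10 = 70 + 10*t)
2521 + B(S) = 2521 + (70 + 10*832) = 2521 + (70 + 8320) = 2521 + 8390 = 10911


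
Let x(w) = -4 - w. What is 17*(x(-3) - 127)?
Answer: -2176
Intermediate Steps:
17*(x(-3) - 127) = 17*((-4 - 1*(-3)) - 127) = 17*((-4 + 3) - 127) = 17*(-1 - 127) = 17*(-128) = -2176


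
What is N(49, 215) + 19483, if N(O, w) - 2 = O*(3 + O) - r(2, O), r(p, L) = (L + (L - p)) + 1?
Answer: 21936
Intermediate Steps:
r(p, L) = 1 - p + 2*L (r(p, L) = (-p + 2*L) + 1 = 1 - p + 2*L)
N(O, w) = 3 - 2*O + O*(3 + O) (N(O, w) = 2 + (O*(3 + O) - (1 - 1*2 + 2*O)) = 2 + (O*(3 + O) - (1 - 2 + 2*O)) = 2 + (O*(3 + O) - (-1 + 2*O)) = 2 + (O*(3 + O) + (1 - 2*O)) = 2 + (1 - 2*O + O*(3 + O)) = 3 - 2*O + O*(3 + O))
N(49, 215) + 19483 = (3 + 49 + 49²) + 19483 = (3 + 49 + 2401) + 19483 = 2453 + 19483 = 21936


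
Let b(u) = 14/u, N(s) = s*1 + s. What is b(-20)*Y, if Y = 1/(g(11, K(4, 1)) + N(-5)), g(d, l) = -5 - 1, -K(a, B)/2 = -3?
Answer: 7/160 ≈ 0.043750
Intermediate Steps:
K(a, B) = 6 (K(a, B) = -2*(-3) = 6)
g(d, l) = -6
N(s) = 2*s (N(s) = s + s = 2*s)
Y = -1/16 (Y = 1/(-6 + 2*(-5)) = 1/(-6 - 10) = 1/(-16) = -1/16 ≈ -0.062500)
b(-20)*Y = (14/(-20))*(-1/16) = (14*(-1/20))*(-1/16) = -7/10*(-1/16) = 7/160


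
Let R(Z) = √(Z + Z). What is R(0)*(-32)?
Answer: 0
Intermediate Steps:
R(Z) = √2*√Z (R(Z) = √(2*Z) = √2*√Z)
R(0)*(-32) = (√2*√0)*(-32) = (√2*0)*(-32) = 0*(-32) = 0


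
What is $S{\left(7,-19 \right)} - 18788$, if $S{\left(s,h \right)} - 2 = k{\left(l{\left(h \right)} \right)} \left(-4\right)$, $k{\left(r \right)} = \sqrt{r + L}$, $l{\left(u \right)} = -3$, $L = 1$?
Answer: $-18786 - 4 i \sqrt{2} \approx -18786.0 - 5.6569 i$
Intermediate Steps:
$k{\left(r \right)} = \sqrt{1 + r}$ ($k{\left(r \right)} = \sqrt{r + 1} = \sqrt{1 + r}$)
$S{\left(s,h \right)} = 2 - 4 i \sqrt{2}$ ($S{\left(s,h \right)} = 2 + \sqrt{1 - 3} \left(-4\right) = 2 + \sqrt{-2} \left(-4\right) = 2 + i \sqrt{2} \left(-4\right) = 2 - 4 i \sqrt{2}$)
$S{\left(7,-19 \right)} - 18788 = \left(2 - 4 i \sqrt{2}\right) - 18788 = -18786 - 4 i \sqrt{2}$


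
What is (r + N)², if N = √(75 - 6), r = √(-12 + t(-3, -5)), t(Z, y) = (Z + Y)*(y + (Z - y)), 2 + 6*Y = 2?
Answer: 66 + 6*I*√23 ≈ 66.0 + 28.775*I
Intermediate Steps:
Y = 0 (Y = -⅓ + (⅙)*2 = -⅓ + ⅓ = 0)
t(Z, y) = Z² (t(Z, y) = (Z + 0)*(y + (Z - y)) = Z*Z = Z²)
r = I*√3 (r = √(-12 + (-3)²) = √(-12 + 9) = √(-3) = I*√3 ≈ 1.732*I)
N = √69 ≈ 8.3066
(r + N)² = (I*√3 + √69)² = (√69 + I*√3)²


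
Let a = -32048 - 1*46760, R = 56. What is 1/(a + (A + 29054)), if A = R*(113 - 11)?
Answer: -1/44042 ≈ -2.2706e-5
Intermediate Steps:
a = -78808 (a = -32048 - 46760 = -78808)
A = 5712 (A = 56*(113 - 11) = 56*102 = 5712)
1/(a + (A + 29054)) = 1/(-78808 + (5712 + 29054)) = 1/(-78808 + 34766) = 1/(-44042) = -1/44042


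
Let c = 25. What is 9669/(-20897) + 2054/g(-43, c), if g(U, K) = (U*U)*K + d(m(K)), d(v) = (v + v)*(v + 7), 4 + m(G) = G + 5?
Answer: -420619091/1001823077 ≈ -0.41985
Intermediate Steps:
m(G) = 1 + G (m(G) = -4 + (G + 5) = -4 + (5 + G) = 1 + G)
d(v) = 2*v*(7 + v) (d(v) = (2*v)*(7 + v) = 2*v*(7 + v))
g(U, K) = K*U² + 2*(1 + K)*(8 + K) (g(U, K) = (U*U)*K + 2*(1 + K)*(7 + (1 + K)) = U²*K + 2*(1 + K)*(8 + K) = K*U² + 2*(1 + K)*(8 + K))
9669/(-20897) + 2054/g(-43, c) = 9669/(-20897) + 2054/(25*(-43)² + 2*(1 + 25)*(8 + 25)) = 9669*(-1/20897) + 2054/(25*1849 + 2*26*33) = -9669/20897 + 2054/(46225 + 1716) = -9669/20897 + 2054/47941 = -420619091/1001823077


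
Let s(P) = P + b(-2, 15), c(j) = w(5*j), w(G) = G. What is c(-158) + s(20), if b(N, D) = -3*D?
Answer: -815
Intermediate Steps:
c(j) = 5*j
s(P) = -45 + P (s(P) = P - 3*15 = P - 45 = -45 + P)
c(-158) + s(20) = 5*(-158) + (-45 + 20) = -790 - 25 = -815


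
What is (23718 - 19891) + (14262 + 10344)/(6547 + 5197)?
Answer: 22484447/5872 ≈ 3829.1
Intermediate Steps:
(23718 - 19891) + (14262 + 10344)/(6547 + 5197) = 3827 + 24606/11744 = 3827 + 24606*(1/11744) = 3827 + 12303/5872 = 22484447/5872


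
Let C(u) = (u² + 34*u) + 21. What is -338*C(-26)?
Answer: 63206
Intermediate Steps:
C(u) = 21 + u² + 34*u
-338*C(-26) = -338*(21 + (-26)² + 34*(-26)) = -338*(21 + 676 - 884) = -338*(-187) = 63206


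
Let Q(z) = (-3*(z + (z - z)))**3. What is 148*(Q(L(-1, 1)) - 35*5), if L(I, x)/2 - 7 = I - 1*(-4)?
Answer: -31993900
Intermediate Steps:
L(I, x) = 22 + 2*I (L(I, x) = 14 + 2*(I - 1*(-4)) = 14 + 2*(I + 4) = 14 + 2*(4 + I) = 14 + (8 + 2*I) = 22 + 2*I)
Q(z) = -27*z**3 (Q(z) = (-3*(z + 0))**3 = (-3*z)**3 = -27*z**3)
148*(Q(L(-1, 1)) - 35*5) = 148*(-27*(22 + 2*(-1))**3 - 35*5) = 148*(-27*(22 - 2)**3 - 175) = 148*(-27*20**3 - 175) = 148*(-27*8000 - 175) = 148*(-216000 - 175) = 148*(-216175) = -31993900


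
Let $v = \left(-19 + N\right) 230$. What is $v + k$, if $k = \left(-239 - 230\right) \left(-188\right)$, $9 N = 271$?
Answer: $\frac{816548}{9} \approx 90728.0$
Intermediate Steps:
$N = \frac{271}{9}$ ($N = \frac{1}{9} \cdot 271 = \frac{271}{9} \approx 30.111$)
$v = \frac{23000}{9}$ ($v = \left(-19 + \frac{271}{9}\right) 230 = \frac{100}{9} \cdot 230 = \frac{23000}{9} \approx 2555.6$)
$k = 88172$ ($k = \left(-469\right) \left(-188\right) = 88172$)
$v + k = \frac{23000}{9} + 88172 = \frac{816548}{9}$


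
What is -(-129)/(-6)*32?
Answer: -688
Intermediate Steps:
-(-129)/(-6)*32 = -(-129)*(-1)/6*32 = -3*43/6*32 = -43/2*32 = -688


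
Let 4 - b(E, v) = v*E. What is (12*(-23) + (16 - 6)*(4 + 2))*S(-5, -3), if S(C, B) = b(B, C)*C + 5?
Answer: -12960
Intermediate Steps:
b(E, v) = 4 - E*v (b(E, v) = 4 - v*E = 4 - E*v)
S(C, B) = 5 + C*(4 - B*C) (S(C, B) = (4 - B*C)*C + 5 = C*(4 - B*C) + 5 = 5 + C*(4 - B*C))
(12*(-23) + (16 - 6)*(4 + 2))*S(-5, -3) = (12*(-23) + (16 - 6)*(4 + 2))*(5 - 1*(-5)*(-4 - 3*(-5))) = (-276 + 10*6)*(5 - 1*(-5)*(-4 + 15)) = (-276 + 60)*(5 - 1*(-5)*11) = -216*(5 + 55) = -216*60 = -12960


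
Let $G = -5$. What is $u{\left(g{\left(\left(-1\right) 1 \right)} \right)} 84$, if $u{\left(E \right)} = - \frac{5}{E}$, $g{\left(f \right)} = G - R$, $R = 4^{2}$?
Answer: $20$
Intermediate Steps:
$R = 16$
$g{\left(f \right)} = -21$ ($g{\left(f \right)} = -5 - 16 = -21$)
$u{\left(g{\left(\left(-1\right) 1 \right)} \right)} 84 = - \frac{5}{-21} \cdot 84 = \left(-5\right) \left(- \frac{1}{21}\right) 84 = \frac{5}{21} \cdot 84 = 20$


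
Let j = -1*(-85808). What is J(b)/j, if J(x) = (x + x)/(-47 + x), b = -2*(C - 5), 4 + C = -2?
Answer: -11/536300 ≈ -2.0511e-5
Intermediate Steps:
C = -6 (C = -4 - 2 = -6)
b = 22 (b = -2*(-6 - 5) = -2*(-11) = 22)
J(x) = 2*x/(-47 + x) (J(x) = (2*x)/(-47 + x) = 2*x/(-47 + x))
j = 85808
J(b)/j = (2*22/(-47 + 22))/85808 = (2*22/(-25))*(1/85808) = (2*22*(-1/25))*(1/85808) = -44/25*1/85808 = -11/536300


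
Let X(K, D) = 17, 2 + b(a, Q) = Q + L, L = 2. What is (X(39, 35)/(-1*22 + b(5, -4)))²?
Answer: 289/676 ≈ 0.42752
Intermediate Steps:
b(a, Q) = Q (b(a, Q) = -2 + (Q + 2) = -2 + (2 + Q) = Q)
(X(39, 35)/(-1*22 + b(5, -4)))² = (17/(-1*22 - 4))² = (17/(-22 - 4))² = (17/(-26))² = (17*(-1/26))² = (-17/26)² = 289/676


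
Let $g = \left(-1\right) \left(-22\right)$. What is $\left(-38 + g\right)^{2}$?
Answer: $256$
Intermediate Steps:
$g = 22$
$\left(-38 + g\right)^{2} = \left(-38 + 22\right)^{2} = \left(-16\right)^{2} = 256$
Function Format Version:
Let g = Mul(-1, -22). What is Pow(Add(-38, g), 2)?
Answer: 256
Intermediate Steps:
g = 22
Pow(Add(-38, g), 2) = Pow(Add(-38, 22), 2) = Pow(-16, 2) = 256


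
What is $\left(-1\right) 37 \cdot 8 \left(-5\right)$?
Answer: $1480$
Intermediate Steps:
$\left(-1\right) 37 \cdot 8 \left(-5\right) = \left(-37\right) \left(-40\right) = 1480$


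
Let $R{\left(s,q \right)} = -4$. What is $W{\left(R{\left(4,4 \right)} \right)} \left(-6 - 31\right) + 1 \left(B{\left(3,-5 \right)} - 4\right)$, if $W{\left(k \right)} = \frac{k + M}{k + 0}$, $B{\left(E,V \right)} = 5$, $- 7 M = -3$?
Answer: $- \frac{897}{28} \approx -32.036$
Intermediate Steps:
$M = \frac{3}{7}$ ($M = \left(- \frac{1}{7}\right) \left(-3\right) = \frac{3}{7} \approx 0.42857$)
$W{\left(k \right)} = \frac{\frac{3}{7} + k}{k}$ ($W{\left(k \right)} = \frac{k + \frac{3}{7}}{k + 0} = \frac{\frac{3}{7} + k}{k}$)
$W{\left(R{\left(4,4 \right)} \right)} \left(-6 - 31\right) + 1 \left(B{\left(3,-5 \right)} - 4\right) = \frac{\frac{3}{7} - 4}{-4} \left(-6 - 31\right) + 1 \left(5 - 4\right) = \left(- \frac{1}{4}\right) \left(- \frac{25}{7}\right) \left(-6 - 31\right) + 1 \cdot 1 = \frac{25}{28} \left(-37\right) + 1 = - \frac{925}{28} + 1 = - \frac{897}{28}$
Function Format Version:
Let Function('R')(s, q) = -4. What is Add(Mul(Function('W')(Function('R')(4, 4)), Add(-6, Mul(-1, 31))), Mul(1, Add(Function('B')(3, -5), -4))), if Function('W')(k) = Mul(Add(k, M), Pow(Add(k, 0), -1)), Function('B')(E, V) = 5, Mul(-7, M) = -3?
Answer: Rational(-897, 28) ≈ -32.036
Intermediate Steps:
M = Rational(3, 7) (M = Mul(Rational(-1, 7), -3) = Rational(3, 7) ≈ 0.42857)
Function('W')(k) = Mul(Pow(k, -1), Add(Rational(3, 7), k)) (Function('W')(k) = Mul(Add(k, Rational(3, 7)), Pow(Add(k, 0), -1)) = Mul(Add(Rational(3, 7), k), Pow(k, -1)) = Mul(Pow(k, -1), Add(Rational(3, 7), k)))
Add(Mul(Function('W')(Function('R')(4, 4)), Add(-6, Mul(-1, 31))), Mul(1, Add(Function('B')(3, -5), -4))) = Add(Mul(Mul(Pow(-4, -1), Add(Rational(3, 7), -4)), Add(-6, Mul(-1, 31))), Mul(1, Add(5, -4))) = Add(Mul(Mul(Rational(-1, 4), Rational(-25, 7)), Add(-6, -31)), Mul(1, 1)) = Add(Mul(Rational(25, 28), -37), 1) = Add(Rational(-925, 28), 1) = Rational(-897, 28)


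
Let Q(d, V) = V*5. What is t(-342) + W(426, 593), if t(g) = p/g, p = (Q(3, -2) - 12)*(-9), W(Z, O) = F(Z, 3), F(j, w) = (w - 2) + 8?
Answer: 160/19 ≈ 8.4211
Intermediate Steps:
F(j, w) = 6 + w (F(j, w) = (-2 + w) + 8 = 6 + w)
Q(d, V) = 5*V
W(Z, O) = 9 (W(Z, O) = 6 + 3 = 9)
p = 198 (p = (5*(-2) - 12)*(-9) = (-10 - 12)*(-9) = -22*(-9) = 198)
t(g) = 198/g
t(-342) + W(426, 593) = 198/(-342) + 9 = 198*(-1/342) + 9 = -11/19 + 9 = 160/19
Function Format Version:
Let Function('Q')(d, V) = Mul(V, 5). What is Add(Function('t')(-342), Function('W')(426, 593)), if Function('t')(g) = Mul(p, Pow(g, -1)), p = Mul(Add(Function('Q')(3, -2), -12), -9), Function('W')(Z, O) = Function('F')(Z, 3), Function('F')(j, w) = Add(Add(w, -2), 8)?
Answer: Rational(160, 19) ≈ 8.4211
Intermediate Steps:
Function('F')(j, w) = Add(6, w) (Function('F')(j, w) = Add(Add(-2, w), 8) = Add(6, w))
Function('Q')(d, V) = Mul(5, V)
Function('W')(Z, O) = 9 (Function('W')(Z, O) = Add(6, 3) = 9)
p = 198 (p = Mul(Add(Mul(5, -2), -12), -9) = Mul(Add(-10, -12), -9) = Mul(-22, -9) = 198)
Function('t')(g) = Mul(198, Pow(g, -1))
Add(Function('t')(-342), Function('W')(426, 593)) = Add(Mul(198, Pow(-342, -1)), 9) = Add(Mul(198, Rational(-1, 342)), 9) = Add(Rational(-11, 19), 9) = Rational(160, 19)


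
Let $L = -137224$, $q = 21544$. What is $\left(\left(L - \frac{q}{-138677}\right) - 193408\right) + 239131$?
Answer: $- \frac{12689062633}{138677} \approx -91501.0$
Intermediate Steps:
$\left(\left(L - \frac{q}{-138677}\right) - 193408\right) + 239131 = \left(\left(-137224 - \frac{21544}{-138677}\right) - 193408\right) + 239131 = \left(\left(-137224 - 21544 \left(- \frac{1}{138677}\right)\right) - 193408\right) + 239131 = \left(\left(-137224 - - \frac{21544}{138677}\right) - 193408\right) + 239131 = \left(\left(-137224 + \frac{21544}{138677}\right) - 193408\right) + 239131 = \left(- \frac{19029791104}{138677} - 193408\right) + 239131 = - \frac{45851032320}{138677} + 239131 = - \frac{12689062633}{138677}$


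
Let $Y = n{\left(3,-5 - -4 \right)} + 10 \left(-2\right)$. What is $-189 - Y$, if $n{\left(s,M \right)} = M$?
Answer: $-168$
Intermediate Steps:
$Y = -21$ ($Y = \left(-5 - -4\right) + 10 \left(-2\right) = \left(-5 + 4\right) - 20 = -1 - 20 = -21$)
$-189 - Y = -189 - -21 = -189 + 21 = -168$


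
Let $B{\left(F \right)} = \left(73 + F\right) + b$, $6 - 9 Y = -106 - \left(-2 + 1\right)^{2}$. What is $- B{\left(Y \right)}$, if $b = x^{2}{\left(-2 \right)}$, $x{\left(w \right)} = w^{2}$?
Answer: $- \frac{914}{9} \approx -101.56$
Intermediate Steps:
$b = 16$ ($b = \left(\left(-2\right)^{2}\right)^{2} = 4^{2} = 16$)
$Y = \frac{113}{9}$ ($Y = \frac{2}{3} - \frac{-106 - \left(-2 + 1\right)^{2}}{9} = \frac{2}{3} - \frac{-106 - \left(-1\right)^{2}}{9} = \frac{2}{3} - \frac{-106 - 1}{9} = \frac{2}{3} - - \frac{107}{9} = \frac{2}{3} + \frac{107}{9} = \frac{113}{9} \approx 12.556$)
$B{\left(F \right)} = 89 + F$ ($B{\left(F \right)} = \left(73 + F\right) + 16 = 89 + F$)
$- B{\left(Y \right)} = - (89 + \frac{113}{9}) = \left(-1\right) \frac{914}{9} = - \frac{914}{9}$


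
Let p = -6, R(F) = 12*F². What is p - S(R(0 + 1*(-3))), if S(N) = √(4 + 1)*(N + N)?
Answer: -6 - 216*√5 ≈ -488.99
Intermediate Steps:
S(N) = 2*N*√5 (S(N) = √5*(2*N) = 2*N*√5)
p - S(R(0 + 1*(-3))) = -6 - 2*12*(0 + 1*(-3))²*√5 = -6 - 2*12*(0 - 3)²*√5 = -6 - 2*12*(-3)²*√5 = -6 - 2*12*9*√5 = -6 - 2*108*√5 = -6 - 216*√5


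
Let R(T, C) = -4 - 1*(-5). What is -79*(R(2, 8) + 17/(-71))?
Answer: -4266/71 ≈ -60.085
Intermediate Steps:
R(T, C) = 1 (R(T, C) = -4 + 5 = 1)
-79*(R(2, 8) + 17/(-71)) = -79*(1 + 17/(-71)) = -79*(1 + 17*(-1/71)) = -79*(1 - 17/71) = -79*54/71 = -4266/71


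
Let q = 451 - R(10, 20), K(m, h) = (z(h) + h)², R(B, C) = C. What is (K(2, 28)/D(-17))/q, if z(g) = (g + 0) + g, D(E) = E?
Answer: -7056/7327 ≈ -0.96301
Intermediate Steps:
z(g) = 2*g (z(g) = g + g = 2*g)
K(m, h) = 9*h² (K(m, h) = (2*h + h)² = (3*h)² = 9*h²)
q = 431 (q = 451 - 1*20 = 451 - 20 = 431)
(K(2, 28)/D(-17))/q = ((9*28²)/(-17))/431 = ((9*784)*(-1/17))*(1/431) = (7056*(-1/17))*(1/431) = -7056/17*1/431 = -7056/7327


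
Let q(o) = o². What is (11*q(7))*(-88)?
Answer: -47432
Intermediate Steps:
(11*q(7))*(-88) = (11*7²)*(-88) = (11*49)*(-88) = 539*(-88) = -47432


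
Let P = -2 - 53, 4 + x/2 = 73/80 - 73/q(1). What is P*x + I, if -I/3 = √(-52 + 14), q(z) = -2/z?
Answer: -29403/8 - 3*I*√38 ≈ -3675.4 - 18.493*I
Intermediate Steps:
x = 2673/40 (x = -8 + 2*(73/80 - 73/((-2/1))) = -8 + 2*(73*(1/80) - 73/((-2*1))) = -8 + 2*(73/80 - 73/(-2)) = -8 + 2*(73/80 - 73*(-½)) = -8 + 2*(73/80 + 73/2) = -8 + 2*(2993/80) = -8 + 2993/40 = 2673/40 ≈ 66.825)
I = -3*I*√38 (I = -3*√(-52 + 14) = -3*I*√38 ≈ -18.493*I)
P = -55
P*x + I = -55*2673/40 - 3*I*√38 = -29403/8 - 3*I*√38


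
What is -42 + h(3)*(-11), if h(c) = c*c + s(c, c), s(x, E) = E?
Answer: -174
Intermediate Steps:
h(c) = c + c² (h(c) = c*c + c = c² + c = c + c²)
-42 + h(3)*(-11) = -42 + (3*(1 + 3))*(-11) = -42 + (3*4)*(-11) = -42 + 12*(-11) = -42 - 132 = -174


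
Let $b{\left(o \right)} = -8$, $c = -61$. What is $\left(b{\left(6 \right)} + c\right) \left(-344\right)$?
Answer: $23736$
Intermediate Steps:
$\left(b{\left(6 \right)} + c\right) \left(-344\right) = \left(-8 - 61\right) \left(-344\right) = \left(-69\right) \left(-344\right) = 23736$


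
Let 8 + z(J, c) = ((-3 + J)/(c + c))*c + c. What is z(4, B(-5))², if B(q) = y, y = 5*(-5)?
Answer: 4225/4 ≈ 1056.3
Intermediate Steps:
y = -25
B(q) = -25
z(J, c) = -19/2 + c + J/2 (z(J, c) = -8 + (((-3 + J)/(c + c))*c + c) = -8 + (((-3 + J)/((2*c)))*c + c) = -8 + (((-3 + J)*(1/(2*c)))*c + c) = -8 + (((-3 + J)/(2*c))*c + c) = -8 + ((-3/2 + J/2) + c) = -8 + (-3/2 + c + J/2) = -19/2 + c + J/2)
z(4, B(-5))² = (-19/2 - 25 + (½)*4)² = (-19/2 - 25 + 2)² = (-65/2)² = 4225/4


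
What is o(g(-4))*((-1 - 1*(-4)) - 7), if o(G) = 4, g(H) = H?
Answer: -16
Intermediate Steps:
o(g(-4))*((-1 - 1*(-4)) - 7) = 4*((-1 - 1*(-4)) - 7) = 4*((-1 + 4) - 7) = 4*(3 - 7) = 4*(-4) = -16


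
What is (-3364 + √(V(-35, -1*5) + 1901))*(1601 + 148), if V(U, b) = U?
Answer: -5883636 + 1749*√1866 ≈ -5.8081e+6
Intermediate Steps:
(-3364 + √(V(-35, -1*5) + 1901))*(1601 + 148) = (-3364 + √(-35 + 1901))*(1601 + 148) = (-3364 + √1866)*1749 = -5883636 + 1749*√1866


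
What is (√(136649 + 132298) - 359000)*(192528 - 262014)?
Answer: 24945474000 - 208458*√29883 ≈ 2.4909e+10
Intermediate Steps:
(√(136649 + 132298) - 359000)*(192528 - 262014) = (√268947 - 359000)*(-69486) = (3*√29883 - 359000)*(-69486) = (-359000 + 3*√29883)*(-69486) = 24945474000 - 208458*√29883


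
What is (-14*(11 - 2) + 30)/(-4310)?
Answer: 48/2155 ≈ 0.022274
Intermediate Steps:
(-14*(11 - 2) + 30)/(-4310) = (-14*9 + 30)*(-1/4310) = (-126 + 30)*(-1/4310) = -96*(-1/4310) = 48/2155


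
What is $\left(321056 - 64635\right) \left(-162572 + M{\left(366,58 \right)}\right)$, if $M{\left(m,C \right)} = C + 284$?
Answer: $-41599178830$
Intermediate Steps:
$M{\left(m,C \right)} = 284 + C$
$\left(321056 - 64635\right) \left(-162572 + M{\left(366,58 \right)}\right) = \left(321056 - 64635\right) \left(-162572 + \left(284 + 58\right)\right) = \left(321056 - 64635\right) \left(-162572 + 342\right) = 256421 \left(-162230\right) = -41599178830$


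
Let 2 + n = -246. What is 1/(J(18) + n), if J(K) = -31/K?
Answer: -18/4495 ≈ -0.0040044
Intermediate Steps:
n = -248 (n = -2 - 246 = -248)
1/(J(18) + n) = 1/(-31/18 - 248) = 1/(-4495/18) = -18/4495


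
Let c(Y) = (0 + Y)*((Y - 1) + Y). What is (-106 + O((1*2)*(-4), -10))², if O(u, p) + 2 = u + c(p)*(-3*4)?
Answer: 6948496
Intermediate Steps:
c(Y) = Y*(-1 + 2*Y) (c(Y) = Y*((-1 + Y) + Y) = Y*(-1 + 2*Y))
O(u, p) = -2 + u - 12*p*(-1 + 2*p) (O(u, p) = -2 + (u + (p*(-1 + 2*p))*(-3*4)) = -2 + (u + (p*(-1 + 2*p))*(-12)) = -2 + (u - 12*p*(-1 + 2*p)) = -2 + u - 12*p*(-1 + 2*p))
(-106 + O((1*2)*(-4), -10))² = (-106 + (-2 + (1*2)*(-4) - 12*(-10)*(-1 + 2*(-10))))² = (-106 + (-2 + 2*(-4) - 12*(-10)*(-1 - 20)))² = (-106 + (-2 - 8 - 12*(-10)*(-21)))² = (-106 + (-2 - 8 - 2520))² = (-106 - 2530)² = (-2636)² = 6948496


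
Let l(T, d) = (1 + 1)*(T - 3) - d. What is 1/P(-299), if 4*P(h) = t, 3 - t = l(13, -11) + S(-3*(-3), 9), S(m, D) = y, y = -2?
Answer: -2/13 ≈ -0.15385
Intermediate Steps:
S(m, D) = -2
l(T, d) = -6 - d + 2*T (l(T, d) = 2*(-3 + T) - d = (-6 + 2*T) - d = -6 - d + 2*T)
t = -26 (t = 3 - ((-6 - 1*(-11) + 2*13) - 2) = 3 - ((-6 + 11 + 26) - 2) = 3 - (31 - 2) = 3 - 1*29 = 3 - 29 = -26)
P(h) = -13/2 (P(h) = (¼)*(-26) = -13/2)
1/P(-299) = 1/(-13/2) = -2/13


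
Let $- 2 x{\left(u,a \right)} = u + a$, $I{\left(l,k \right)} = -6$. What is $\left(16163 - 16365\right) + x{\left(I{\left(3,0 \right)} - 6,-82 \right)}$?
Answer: $-155$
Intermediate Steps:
$x{\left(u,a \right)} = - \frac{a}{2} - \frac{u}{2}$ ($x{\left(u,a \right)} = - \frac{u + a}{2} = - \frac{a + u}{2} = - \frac{a}{2} - \frac{u}{2}$)
$\left(16163 - 16365\right) + x{\left(I{\left(3,0 \right)} - 6,-82 \right)} = \left(16163 - 16365\right) - \left(-41 + \frac{-6 - 6}{2}\right) = -202 + \left(41 - \frac{-6 + \left(-35 + 29\right)}{2}\right) = -202 + \left(41 - \frac{-6 - 6}{2}\right) = -202 + \left(41 - -6\right) = -202 + \left(41 + 6\right) = -202 + 47 = -155$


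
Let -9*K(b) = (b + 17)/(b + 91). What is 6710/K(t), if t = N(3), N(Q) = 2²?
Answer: -1912350/7 ≈ -2.7319e+5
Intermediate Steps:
N(Q) = 4
t = 4
K(b) = -(17 + b)/(9*(91 + b)) (K(b) = -(b + 17)/(9*(b + 91)) = -(17 + b)/(9*(91 + b)))
6710/K(t) = 6710/(((-17 - 1*4)/(9*(91 + 4)))) = 6710/(((⅑)*(-17 - 4)/95)) = 6710/(((⅑)*(1/95)*(-21))) = 6710/(-7/285) = 6710*(-285/7) = -1912350/7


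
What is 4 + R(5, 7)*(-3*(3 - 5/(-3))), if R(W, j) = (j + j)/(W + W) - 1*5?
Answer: 272/5 ≈ 54.400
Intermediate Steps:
R(W, j) = -5 + j/W (R(W, j) = (2*j)/((2*W)) - 5 = (2*j)*(1/(2*W)) - 5 = j/W - 5 = -5 + j/W)
4 + R(5, 7)*(-3*(3 - 5/(-3))) = 4 + (-5 + 7/5)*(-3*(3 - 5/(-3))) = 4 + (-5 + 7*(1/5))*(-3*(3 - 5*(-1/3))) = 4 + (-5 + 7/5)*(-3*(3 + 5/3)) = 4 - (-54)*14/(5*3) = 4 - 18/5*(-14) = 4 + 252/5 = 272/5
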